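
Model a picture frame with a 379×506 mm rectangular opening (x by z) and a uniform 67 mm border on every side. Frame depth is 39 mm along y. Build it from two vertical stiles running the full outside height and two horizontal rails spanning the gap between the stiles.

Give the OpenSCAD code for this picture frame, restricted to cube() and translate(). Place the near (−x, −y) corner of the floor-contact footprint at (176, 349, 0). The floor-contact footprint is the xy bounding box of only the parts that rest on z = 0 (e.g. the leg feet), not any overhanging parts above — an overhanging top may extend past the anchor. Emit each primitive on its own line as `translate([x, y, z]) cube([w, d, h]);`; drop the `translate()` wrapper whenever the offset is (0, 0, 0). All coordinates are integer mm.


translate([176, 349, 0]) cube([67, 39, 640]);
translate([622, 349, 0]) cube([67, 39, 640]);
translate([243, 349, 0]) cube([379, 39, 67]);
translate([243, 349, 573]) cube([379, 39, 67]);


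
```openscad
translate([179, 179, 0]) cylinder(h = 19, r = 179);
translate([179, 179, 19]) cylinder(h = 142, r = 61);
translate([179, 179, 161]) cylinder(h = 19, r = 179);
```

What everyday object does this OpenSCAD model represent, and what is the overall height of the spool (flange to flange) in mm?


A spool. The overall height is 180 mm.

Three coaxial cylinders, large–small–large — a spool. Two 19 mm flanges and a 142 mm core give 19 + 142 + 19 = 180 mm.


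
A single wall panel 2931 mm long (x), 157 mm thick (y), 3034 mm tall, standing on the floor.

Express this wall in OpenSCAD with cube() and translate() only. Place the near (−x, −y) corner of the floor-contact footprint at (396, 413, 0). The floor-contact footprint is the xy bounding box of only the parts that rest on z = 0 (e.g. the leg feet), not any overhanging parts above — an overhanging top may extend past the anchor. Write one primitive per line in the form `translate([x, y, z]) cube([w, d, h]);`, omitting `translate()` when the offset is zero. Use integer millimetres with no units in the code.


translate([396, 413, 0]) cube([2931, 157, 3034]);


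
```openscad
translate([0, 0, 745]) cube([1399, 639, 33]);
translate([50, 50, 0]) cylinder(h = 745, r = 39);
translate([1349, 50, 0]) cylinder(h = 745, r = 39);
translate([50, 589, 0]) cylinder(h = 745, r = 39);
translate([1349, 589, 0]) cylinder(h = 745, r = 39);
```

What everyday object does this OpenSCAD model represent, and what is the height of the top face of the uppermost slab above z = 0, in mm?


A table. The table height is 778 mm.

A 1399×639×33 slab sits at z = 745 on four Ø78 mm round legs — a table. The top surface is at 745 + 33 = 778 mm.


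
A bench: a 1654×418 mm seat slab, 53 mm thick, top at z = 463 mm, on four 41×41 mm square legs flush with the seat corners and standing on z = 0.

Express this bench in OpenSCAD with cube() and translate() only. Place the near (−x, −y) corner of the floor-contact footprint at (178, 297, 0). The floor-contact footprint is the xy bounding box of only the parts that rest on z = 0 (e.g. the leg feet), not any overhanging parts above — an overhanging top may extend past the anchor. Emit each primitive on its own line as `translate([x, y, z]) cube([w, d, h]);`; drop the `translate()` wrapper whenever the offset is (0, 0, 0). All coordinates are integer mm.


translate([178, 297, 410]) cube([1654, 418, 53]);
translate([178, 297, 0]) cube([41, 41, 410]);
translate([178, 674, 0]) cube([41, 41, 410]);
translate([1791, 297, 0]) cube([41, 41, 410]);
translate([1791, 674, 0]) cube([41, 41, 410]);


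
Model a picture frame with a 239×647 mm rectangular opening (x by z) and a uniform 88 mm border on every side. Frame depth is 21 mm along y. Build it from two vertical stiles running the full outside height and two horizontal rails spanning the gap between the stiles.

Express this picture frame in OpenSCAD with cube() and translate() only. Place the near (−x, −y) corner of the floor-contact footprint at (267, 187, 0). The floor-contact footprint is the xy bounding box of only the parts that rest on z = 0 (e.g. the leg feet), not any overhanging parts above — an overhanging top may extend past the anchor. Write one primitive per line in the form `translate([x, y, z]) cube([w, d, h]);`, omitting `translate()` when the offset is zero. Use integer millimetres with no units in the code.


translate([267, 187, 0]) cube([88, 21, 823]);
translate([594, 187, 0]) cube([88, 21, 823]);
translate([355, 187, 0]) cube([239, 21, 88]);
translate([355, 187, 735]) cube([239, 21, 88]);


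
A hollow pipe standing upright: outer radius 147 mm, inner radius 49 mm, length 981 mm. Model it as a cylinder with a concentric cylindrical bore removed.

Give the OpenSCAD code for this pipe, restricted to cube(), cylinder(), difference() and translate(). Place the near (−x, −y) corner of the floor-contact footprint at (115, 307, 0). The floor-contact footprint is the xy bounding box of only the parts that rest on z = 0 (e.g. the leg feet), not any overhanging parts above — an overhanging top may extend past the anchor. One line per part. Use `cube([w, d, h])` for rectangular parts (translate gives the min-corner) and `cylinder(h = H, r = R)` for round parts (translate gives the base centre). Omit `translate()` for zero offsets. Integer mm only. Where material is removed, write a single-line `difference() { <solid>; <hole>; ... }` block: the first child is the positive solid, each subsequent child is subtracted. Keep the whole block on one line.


difference() { translate([262, 454, 0]) cylinder(h = 981, r = 147); translate([262, 454, 0]) cylinder(h = 981, r = 49); }


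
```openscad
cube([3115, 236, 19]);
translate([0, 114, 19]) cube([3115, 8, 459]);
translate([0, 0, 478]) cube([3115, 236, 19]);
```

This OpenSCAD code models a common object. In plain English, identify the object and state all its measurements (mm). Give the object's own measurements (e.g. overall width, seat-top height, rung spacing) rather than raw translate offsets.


An I-beam lying along x, 3115 mm long. Overall section height 497 mm. Two flanges 236 mm wide (y) and 19 mm thick, one on the floor and one at the top; a web 8 mm thick runs between them, centred on the flange width.


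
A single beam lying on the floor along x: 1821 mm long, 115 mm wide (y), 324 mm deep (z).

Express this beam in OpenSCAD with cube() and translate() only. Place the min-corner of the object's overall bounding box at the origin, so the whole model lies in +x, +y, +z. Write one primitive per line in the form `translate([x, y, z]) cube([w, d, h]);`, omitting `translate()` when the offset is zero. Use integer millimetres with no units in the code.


cube([1821, 115, 324]);


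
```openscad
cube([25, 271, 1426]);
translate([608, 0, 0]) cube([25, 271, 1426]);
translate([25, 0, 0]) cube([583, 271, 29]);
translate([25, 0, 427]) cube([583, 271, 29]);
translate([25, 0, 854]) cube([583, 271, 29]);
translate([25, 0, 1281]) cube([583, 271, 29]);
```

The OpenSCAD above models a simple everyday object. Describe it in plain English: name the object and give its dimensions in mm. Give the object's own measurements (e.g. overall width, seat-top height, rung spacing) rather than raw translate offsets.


An open bookshelf. Two side panels, each 25 mm thick, 271 mm deep and 1426 mm tall, stand 633 mm apart (outside-to-outside). Between them sit 4 shelves, each 29 mm thick and 271 mm deep, spanning the full gap between the sides. The bottom shelf rests on the floor (its underside at z = 0) and the clear gap between one shelf's top and the next shelf's underside is 398 mm.


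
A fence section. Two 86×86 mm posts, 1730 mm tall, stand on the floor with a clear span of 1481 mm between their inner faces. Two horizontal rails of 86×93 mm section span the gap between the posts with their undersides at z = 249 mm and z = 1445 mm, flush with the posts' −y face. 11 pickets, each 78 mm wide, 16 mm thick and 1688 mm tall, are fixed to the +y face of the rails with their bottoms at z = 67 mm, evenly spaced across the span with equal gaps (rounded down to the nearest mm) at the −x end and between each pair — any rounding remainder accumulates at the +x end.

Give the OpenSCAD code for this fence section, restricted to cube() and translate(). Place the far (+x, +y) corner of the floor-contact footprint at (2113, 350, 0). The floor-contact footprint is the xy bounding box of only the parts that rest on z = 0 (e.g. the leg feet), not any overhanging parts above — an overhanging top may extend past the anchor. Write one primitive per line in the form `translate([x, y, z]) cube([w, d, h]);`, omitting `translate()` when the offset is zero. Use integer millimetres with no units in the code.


translate([460, 264, 0]) cube([86, 86, 1730]);
translate([2027, 264, 0]) cube([86, 86, 1730]);
translate([546, 264, 249]) cube([1481, 86, 93]);
translate([546, 264, 1445]) cube([1481, 86, 93]);
translate([597, 350, 67]) cube([78, 16, 1688]);
translate([726, 350, 67]) cube([78, 16, 1688]);
translate([855, 350, 67]) cube([78, 16, 1688]);
translate([984, 350, 67]) cube([78, 16, 1688]);
translate([1113, 350, 67]) cube([78, 16, 1688]);
translate([1242, 350, 67]) cube([78, 16, 1688]);
translate([1371, 350, 67]) cube([78, 16, 1688]);
translate([1500, 350, 67]) cube([78, 16, 1688]);
translate([1629, 350, 67]) cube([78, 16, 1688]);
translate([1758, 350, 67]) cube([78, 16, 1688]);
translate([1887, 350, 67]) cube([78, 16, 1688]);


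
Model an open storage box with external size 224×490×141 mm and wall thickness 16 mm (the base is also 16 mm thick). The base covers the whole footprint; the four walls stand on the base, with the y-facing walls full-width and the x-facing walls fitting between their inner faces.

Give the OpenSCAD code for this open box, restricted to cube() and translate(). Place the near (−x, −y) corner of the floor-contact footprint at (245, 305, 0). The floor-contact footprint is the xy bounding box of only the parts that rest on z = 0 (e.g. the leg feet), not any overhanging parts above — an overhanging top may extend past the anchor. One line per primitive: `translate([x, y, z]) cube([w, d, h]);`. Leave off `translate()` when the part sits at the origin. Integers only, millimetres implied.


translate([245, 305, 0]) cube([224, 490, 16]);
translate([245, 305, 16]) cube([224, 16, 125]);
translate([245, 779, 16]) cube([224, 16, 125]);
translate([245, 321, 16]) cube([16, 458, 125]);
translate([453, 321, 16]) cube([16, 458, 125]);


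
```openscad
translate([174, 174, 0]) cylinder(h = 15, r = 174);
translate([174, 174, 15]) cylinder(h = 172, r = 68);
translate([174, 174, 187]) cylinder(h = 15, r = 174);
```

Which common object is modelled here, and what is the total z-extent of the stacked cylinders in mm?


A spool. The overall height is 202 mm.

Three coaxial cylinders, large–small–large — a spool. Two 15 mm flanges and a 172 mm core give 15 + 172 + 15 = 202 mm.


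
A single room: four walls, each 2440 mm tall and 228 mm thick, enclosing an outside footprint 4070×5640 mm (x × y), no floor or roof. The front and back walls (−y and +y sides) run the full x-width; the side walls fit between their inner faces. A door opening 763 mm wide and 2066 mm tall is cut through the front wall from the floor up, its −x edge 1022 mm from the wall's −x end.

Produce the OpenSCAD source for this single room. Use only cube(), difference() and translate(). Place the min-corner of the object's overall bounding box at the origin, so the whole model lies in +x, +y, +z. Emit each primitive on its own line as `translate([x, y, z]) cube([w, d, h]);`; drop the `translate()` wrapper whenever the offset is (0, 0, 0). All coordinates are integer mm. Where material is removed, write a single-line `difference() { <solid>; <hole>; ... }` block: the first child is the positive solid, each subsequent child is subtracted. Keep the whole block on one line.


difference() { cube([4070, 228, 2440]); translate([1022, 0, 0]) cube([763, 228, 2066]); }
translate([0, 5412, 0]) cube([4070, 228, 2440]);
translate([0, 228, 0]) cube([228, 5184, 2440]);
translate([3842, 228, 0]) cube([228, 5184, 2440]);


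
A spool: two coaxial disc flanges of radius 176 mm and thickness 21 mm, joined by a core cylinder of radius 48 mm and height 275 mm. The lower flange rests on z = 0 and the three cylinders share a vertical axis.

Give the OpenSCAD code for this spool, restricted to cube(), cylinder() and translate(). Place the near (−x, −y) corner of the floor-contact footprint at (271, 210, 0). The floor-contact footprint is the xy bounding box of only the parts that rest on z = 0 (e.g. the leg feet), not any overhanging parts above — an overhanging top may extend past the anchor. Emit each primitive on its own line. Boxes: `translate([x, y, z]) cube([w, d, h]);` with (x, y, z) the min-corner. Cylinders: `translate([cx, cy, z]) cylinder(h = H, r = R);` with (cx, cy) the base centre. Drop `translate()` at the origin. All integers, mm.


translate([447, 386, 0]) cylinder(h = 21, r = 176);
translate([447, 386, 21]) cylinder(h = 275, r = 48);
translate([447, 386, 296]) cylinder(h = 21, r = 176);


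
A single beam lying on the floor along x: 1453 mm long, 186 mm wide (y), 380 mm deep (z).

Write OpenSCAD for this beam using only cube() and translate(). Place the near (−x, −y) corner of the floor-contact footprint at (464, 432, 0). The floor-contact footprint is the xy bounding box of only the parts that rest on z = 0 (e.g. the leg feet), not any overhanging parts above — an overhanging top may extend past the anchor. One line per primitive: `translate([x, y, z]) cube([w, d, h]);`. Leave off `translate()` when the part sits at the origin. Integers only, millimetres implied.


translate([464, 432, 0]) cube([1453, 186, 380]);


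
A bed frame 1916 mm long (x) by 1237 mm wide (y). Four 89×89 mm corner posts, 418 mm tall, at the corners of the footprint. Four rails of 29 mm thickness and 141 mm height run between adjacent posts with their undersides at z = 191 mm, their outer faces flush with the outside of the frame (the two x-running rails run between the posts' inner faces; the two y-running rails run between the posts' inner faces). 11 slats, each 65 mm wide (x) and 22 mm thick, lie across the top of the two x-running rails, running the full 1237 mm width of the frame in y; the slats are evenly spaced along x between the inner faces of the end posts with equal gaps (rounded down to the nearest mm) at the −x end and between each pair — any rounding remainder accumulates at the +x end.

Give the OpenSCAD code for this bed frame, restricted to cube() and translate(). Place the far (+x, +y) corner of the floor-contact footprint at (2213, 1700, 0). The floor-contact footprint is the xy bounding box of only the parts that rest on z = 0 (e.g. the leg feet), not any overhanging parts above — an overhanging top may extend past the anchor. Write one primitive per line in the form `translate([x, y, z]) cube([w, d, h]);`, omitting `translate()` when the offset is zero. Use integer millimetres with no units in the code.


translate([297, 463, 0]) cube([89, 89, 418]);
translate([297, 1611, 0]) cube([89, 89, 418]);
translate([2124, 463, 0]) cube([89, 89, 418]);
translate([2124, 1611, 0]) cube([89, 89, 418]);
translate([386, 463, 191]) cube([1738, 29, 141]);
translate([386, 1671, 191]) cube([1738, 29, 141]);
translate([297, 552, 191]) cube([29, 1059, 141]);
translate([2184, 552, 191]) cube([29, 1059, 141]);
translate([471, 463, 332]) cube([65, 1237, 22]);
translate([621, 463, 332]) cube([65, 1237, 22]);
translate([771, 463, 332]) cube([65, 1237, 22]);
translate([921, 463, 332]) cube([65, 1237, 22]);
translate([1071, 463, 332]) cube([65, 1237, 22]);
translate([1221, 463, 332]) cube([65, 1237, 22]);
translate([1371, 463, 332]) cube([65, 1237, 22]);
translate([1521, 463, 332]) cube([65, 1237, 22]);
translate([1671, 463, 332]) cube([65, 1237, 22]);
translate([1821, 463, 332]) cube([65, 1237, 22]);
translate([1971, 463, 332]) cube([65, 1237, 22]);


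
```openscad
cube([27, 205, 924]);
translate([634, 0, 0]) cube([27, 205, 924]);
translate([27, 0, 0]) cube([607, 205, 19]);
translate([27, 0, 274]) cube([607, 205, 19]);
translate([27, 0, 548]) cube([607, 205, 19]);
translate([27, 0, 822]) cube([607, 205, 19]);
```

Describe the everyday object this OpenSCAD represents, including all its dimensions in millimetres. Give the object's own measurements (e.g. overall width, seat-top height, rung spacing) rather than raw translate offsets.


An open bookshelf. Two side panels, each 27 mm thick, 205 mm deep and 924 mm tall, stand 661 mm apart (outside-to-outside). Between them sit 4 shelves, each 19 mm thick and 205 mm deep, spanning the full gap between the sides. The bottom shelf rests on the floor (its underside at z = 0) and the clear gap between one shelf's top and the next shelf's underside is 255 mm.


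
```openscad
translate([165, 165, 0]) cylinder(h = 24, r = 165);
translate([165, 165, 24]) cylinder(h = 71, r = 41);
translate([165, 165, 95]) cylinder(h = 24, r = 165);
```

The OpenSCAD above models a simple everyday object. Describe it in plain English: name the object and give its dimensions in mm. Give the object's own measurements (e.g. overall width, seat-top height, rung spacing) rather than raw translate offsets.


A spool: two coaxial disc flanges of radius 165 mm and thickness 24 mm, joined by a core cylinder of radius 41 mm and height 71 mm. The lower flange rests on z = 0 and the three cylinders share a vertical axis.


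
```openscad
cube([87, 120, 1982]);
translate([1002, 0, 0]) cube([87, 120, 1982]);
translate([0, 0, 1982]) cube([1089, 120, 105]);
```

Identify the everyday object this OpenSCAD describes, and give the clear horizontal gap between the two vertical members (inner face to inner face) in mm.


A door frame. The clear opening width is 915 mm.

Two 1982 mm tall posts with a header on top — a door frame. The left jamb is 87 mm wide at x = 0; the right jamb starts at x = 1002. The clear opening is 1002 − 87 = 915 mm.


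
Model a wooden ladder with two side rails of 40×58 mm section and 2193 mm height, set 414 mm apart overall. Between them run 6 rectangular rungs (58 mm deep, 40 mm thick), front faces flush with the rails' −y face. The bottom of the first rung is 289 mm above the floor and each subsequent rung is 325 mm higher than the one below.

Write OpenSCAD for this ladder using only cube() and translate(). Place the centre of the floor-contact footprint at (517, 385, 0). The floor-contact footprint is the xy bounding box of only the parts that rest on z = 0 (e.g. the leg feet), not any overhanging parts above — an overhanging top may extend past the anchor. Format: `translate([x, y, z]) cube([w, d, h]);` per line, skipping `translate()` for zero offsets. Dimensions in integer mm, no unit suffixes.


translate([310, 356, 0]) cube([40, 58, 2193]);
translate([684, 356, 0]) cube([40, 58, 2193]);
translate([350, 356, 289]) cube([334, 58, 40]);
translate([350, 356, 614]) cube([334, 58, 40]);
translate([350, 356, 939]) cube([334, 58, 40]);
translate([350, 356, 1264]) cube([334, 58, 40]);
translate([350, 356, 1589]) cube([334, 58, 40]);
translate([350, 356, 1914]) cube([334, 58, 40]);


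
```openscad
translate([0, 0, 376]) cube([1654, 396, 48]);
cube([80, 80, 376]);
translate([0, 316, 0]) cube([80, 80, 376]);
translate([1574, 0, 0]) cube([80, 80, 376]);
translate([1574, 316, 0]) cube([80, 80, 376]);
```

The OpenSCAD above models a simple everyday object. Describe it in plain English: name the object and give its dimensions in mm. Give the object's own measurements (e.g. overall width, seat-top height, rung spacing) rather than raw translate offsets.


A long wooden bench with a 1654 mm (x) × 396 mm (y) seat, 48 mm thick, its top surface 424 mm above the floor. Four 80 mm square legs at the seat corners, flush with the edges, run from z = 0 to the seat underside.


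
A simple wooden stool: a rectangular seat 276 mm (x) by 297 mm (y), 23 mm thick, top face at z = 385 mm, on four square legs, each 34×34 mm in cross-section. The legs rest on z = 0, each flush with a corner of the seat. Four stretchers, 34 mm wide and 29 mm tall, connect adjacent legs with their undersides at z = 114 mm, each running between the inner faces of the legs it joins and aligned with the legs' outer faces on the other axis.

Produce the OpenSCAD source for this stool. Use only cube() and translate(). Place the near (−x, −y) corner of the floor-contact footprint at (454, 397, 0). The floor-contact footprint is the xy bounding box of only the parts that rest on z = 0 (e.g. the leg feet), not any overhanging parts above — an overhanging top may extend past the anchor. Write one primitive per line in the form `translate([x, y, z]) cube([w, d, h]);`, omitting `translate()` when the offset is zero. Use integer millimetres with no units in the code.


translate([454, 397, 362]) cube([276, 297, 23]);
translate([454, 397, 0]) cube([34, 34, 362]);
translate([696, 397, 0]) cube([34, 34, 362]);
translate([454, 660, 0]) cube([34, 34, 362]);
translate([696, 660, 0]) cube([34, 34, 362]);
translate([488, 397, 114]) cube([208, 34, 29]);
translate([488, 660, 114]) cube([208, 34, 29]);
translate([454, 431, 114]) cube([34, 229, 29]);
translate([696, 431, 114]) cube([34, 229, 29]);


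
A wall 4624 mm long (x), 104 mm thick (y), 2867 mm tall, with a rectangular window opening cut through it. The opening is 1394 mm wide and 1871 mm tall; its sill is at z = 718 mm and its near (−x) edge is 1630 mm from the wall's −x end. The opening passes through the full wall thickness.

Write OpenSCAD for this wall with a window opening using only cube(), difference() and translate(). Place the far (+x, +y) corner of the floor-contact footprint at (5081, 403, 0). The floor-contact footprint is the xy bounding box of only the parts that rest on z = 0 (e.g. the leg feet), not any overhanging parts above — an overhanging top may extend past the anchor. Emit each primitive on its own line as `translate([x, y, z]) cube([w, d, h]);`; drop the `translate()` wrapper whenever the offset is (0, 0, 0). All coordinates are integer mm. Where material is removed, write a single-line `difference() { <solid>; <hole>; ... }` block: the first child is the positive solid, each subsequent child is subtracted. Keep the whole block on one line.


difference() { translate([457, 299, 0]) cube([4624, 104, 2867]); translate([2087, 299, 718]) cube([1394, 104, 1871]); }


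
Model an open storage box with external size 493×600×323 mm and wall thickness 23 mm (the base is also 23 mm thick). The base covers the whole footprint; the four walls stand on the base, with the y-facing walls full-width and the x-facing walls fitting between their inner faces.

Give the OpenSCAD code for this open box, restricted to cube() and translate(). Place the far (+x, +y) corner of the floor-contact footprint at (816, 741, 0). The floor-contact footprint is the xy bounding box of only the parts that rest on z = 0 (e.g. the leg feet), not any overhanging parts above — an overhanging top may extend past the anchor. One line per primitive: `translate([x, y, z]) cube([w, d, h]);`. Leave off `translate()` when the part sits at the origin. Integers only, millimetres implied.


translate([323, 141, 0]) cube([493, 600, 23]);
translate([323, 141, 23]) cube([493, 23, 300]);
translate([323, 718, 23]) cube([493, 23, 300]);
translate([323, 164, 23]) cube([23, 554, 300]);
translate([793, 164, 23]) cube([23, 554, 300]);


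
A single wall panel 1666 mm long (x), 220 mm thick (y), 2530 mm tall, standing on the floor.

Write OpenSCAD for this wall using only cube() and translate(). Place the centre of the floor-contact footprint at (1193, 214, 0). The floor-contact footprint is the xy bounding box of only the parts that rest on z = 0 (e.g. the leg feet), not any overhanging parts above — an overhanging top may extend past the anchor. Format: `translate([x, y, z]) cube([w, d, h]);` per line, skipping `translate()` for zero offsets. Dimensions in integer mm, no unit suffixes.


translate([360, 104, 0]) cube([1666, 220, 2530]);


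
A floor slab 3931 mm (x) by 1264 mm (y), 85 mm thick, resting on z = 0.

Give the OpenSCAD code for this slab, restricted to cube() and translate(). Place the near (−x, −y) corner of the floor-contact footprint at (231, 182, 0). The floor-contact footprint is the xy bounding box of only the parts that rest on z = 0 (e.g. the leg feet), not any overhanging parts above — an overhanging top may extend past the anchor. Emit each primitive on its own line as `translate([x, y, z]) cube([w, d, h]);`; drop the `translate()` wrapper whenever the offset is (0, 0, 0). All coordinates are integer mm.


translate([231, 182, 0]) cube([3931, 1264, 85]);


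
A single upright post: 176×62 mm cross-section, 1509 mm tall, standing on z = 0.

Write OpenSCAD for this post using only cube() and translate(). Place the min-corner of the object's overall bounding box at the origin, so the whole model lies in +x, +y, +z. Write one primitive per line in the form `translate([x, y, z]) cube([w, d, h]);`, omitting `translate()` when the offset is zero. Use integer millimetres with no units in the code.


cube([176, 62, 1509]);


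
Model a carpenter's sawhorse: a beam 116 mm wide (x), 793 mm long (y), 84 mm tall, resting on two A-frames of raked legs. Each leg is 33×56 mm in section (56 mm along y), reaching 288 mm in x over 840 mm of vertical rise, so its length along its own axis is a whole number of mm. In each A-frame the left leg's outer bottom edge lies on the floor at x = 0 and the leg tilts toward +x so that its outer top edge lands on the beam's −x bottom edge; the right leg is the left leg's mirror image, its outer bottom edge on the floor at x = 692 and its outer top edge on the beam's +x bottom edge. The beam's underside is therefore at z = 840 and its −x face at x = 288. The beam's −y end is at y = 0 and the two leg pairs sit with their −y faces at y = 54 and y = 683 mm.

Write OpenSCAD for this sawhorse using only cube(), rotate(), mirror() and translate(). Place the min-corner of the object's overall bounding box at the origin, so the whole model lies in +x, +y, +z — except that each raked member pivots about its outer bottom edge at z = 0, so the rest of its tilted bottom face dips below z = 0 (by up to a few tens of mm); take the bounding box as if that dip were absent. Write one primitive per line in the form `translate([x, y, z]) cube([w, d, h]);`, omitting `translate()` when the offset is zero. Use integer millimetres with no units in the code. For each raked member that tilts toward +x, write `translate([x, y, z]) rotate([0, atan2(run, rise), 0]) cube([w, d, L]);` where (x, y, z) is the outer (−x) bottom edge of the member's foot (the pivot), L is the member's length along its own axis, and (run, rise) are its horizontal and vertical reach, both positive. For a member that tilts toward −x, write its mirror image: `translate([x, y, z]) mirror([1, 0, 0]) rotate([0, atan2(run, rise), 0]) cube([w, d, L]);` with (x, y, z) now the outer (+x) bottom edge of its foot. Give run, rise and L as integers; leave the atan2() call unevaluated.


// leg length = √(288² + 840²) = 888
// right-leg outer foot x = 2·288 + 116 = 692
// beam min-corner = (288, 0, 840)
translate([288, 0, 840]) cube([116, 793, 84]);
translate([0, 54, 0]) rotate([0, atan2(288, 840), 0]) cube([33, 56, 888]);
translate([692, 54, 0]) mirror([1, 0, 0]) rotate([0, atan2(288, 840), 0]) cube([33, 56, 888]);
translate([0, 683, 0]) rotate([0, atan2(288, 840), 0]) cube([33, 56, 888]);
translate([692, 683, 0]) mirror([1, 0, 0]) rotate([0, atan2(288, 840), 0]) cube([33, 56, 888]);


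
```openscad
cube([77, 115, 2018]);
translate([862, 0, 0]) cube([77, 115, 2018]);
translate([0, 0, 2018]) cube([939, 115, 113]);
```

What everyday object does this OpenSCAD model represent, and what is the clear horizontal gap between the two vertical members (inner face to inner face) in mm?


A door frame. The clear opening width is 785 mm.

Two 2018 mm tall posts with a header on top — a door frame. The left jamb is 77 mm wide at x = 0; the right jamb starts at x = 862. The clear opening is 862 − 77 = 785 mm.


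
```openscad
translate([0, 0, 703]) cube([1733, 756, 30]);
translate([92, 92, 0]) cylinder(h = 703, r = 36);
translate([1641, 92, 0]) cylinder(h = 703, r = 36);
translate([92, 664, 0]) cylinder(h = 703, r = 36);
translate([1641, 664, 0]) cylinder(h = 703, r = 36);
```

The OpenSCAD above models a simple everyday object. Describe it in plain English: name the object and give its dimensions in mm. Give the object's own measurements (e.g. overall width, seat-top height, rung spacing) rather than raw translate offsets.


A rectangular dining table. The top is 1733×756×30 mm with its upper surface at z = 733 mm. It stands on four round legs of 72 mm diameter, each leg's bounding box inset 56 mm from the nearest pair of top edges, running from the floor to the underside of the top.


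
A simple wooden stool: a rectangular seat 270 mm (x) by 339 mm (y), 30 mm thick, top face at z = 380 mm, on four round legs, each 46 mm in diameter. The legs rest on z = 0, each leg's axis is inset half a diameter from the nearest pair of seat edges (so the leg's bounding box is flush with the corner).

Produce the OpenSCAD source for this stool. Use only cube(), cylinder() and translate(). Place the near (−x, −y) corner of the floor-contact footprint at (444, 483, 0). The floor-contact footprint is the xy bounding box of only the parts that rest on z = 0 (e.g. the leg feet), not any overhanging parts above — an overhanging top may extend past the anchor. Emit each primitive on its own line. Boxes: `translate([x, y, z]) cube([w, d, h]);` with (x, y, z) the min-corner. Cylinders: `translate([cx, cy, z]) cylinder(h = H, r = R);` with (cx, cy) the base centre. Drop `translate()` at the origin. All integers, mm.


// leg_h = 380 - 30 = 350
translate([444, 483, 350]) cube([270, 339, 30]);
translate([467, 506, 0]) cylinder(h = 350, r = 23);
translate([691, 506, 0]) cylinder(h = 350, r = 23);
translate([467, 799, 0]) cylinder(h = 350, r = 23);
translate([691, 799, 0]) cylinder(h = 350, r = 23);


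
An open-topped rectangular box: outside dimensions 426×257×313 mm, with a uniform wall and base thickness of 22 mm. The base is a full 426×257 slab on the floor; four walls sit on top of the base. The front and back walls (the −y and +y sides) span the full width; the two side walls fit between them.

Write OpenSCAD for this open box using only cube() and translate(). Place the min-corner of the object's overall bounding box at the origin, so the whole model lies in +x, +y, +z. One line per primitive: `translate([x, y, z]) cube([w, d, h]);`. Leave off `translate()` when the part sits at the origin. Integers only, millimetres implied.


cube([426, 257, 22]);
translate([0, 0, 22]) cube([426, 22, 291]);
translate([0, 235, 22]) cube([426, 22, 291]);
translate([0, 22, 22]) cube([22, 213, 291]);
translate([404, 22, 22]) cube([22, 213, 291]);


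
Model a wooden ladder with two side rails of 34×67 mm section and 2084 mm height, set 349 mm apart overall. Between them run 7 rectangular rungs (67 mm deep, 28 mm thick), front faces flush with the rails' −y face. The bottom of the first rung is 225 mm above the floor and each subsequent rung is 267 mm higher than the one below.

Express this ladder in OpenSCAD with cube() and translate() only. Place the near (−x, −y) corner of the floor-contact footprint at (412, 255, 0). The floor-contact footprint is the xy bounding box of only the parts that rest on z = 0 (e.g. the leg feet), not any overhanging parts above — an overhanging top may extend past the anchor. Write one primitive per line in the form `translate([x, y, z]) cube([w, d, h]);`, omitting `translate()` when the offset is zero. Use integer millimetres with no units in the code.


// rung span = 349 - 2*34 = 281
// rung[k] z = 225 + k*267
translate([412, 255, 0]) cube([34, 67, 2084]);
translate([727, 255, 0]) cube([34, 67, 2084]);
translate([446, 255, 225]) cube([281, 67, 28]);
translate([446, 255, 492]) cube([281, 67, 28]);
translate([446, 255, 759]) cube([281, 67, 28]);
translate([446, 255, 1026]) cube([281, 67, 28]);
translate([446, 255, 1293]) cube([281, 67, 28]);
translate([446, 255, 1560]) cube([281, 67, 28]);
translate([446, 255, 1827]) cube([281, 67, 28]);


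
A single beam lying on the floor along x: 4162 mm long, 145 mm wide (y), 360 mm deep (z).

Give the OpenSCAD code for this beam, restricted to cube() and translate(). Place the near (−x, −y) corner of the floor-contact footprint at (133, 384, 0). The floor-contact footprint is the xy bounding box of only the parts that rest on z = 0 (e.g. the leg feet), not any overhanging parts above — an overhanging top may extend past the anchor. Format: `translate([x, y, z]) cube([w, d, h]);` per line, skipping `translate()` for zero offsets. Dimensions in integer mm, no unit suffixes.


translate([133, 384, 0]) cube([4162, 145, 360]);


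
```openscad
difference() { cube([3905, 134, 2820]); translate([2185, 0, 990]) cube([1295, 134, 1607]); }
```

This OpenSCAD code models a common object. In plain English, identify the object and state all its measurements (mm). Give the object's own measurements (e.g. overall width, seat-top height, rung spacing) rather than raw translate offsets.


A wall 3905 mm long (x), 134 mm thick (y), 2820 mm tall, with a rectangular window opening cut through it. The opening is 1295 mm wide and 1607 mm tall; its sill is at z = 990 mm and its near (−x) edge is 2185 mm from the wall's −x end. The opening passes through the full wall thickness.


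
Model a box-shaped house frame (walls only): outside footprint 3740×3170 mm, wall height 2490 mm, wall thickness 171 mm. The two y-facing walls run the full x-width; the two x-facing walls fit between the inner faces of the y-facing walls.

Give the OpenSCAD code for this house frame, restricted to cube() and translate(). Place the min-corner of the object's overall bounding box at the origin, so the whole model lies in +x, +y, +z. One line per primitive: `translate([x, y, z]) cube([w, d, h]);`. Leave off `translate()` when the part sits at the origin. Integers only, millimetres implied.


cube([3740, 171, 2490]);
translate([0, 2999, 0]) cube([3740, 171, 2490]);
translate([0, 171, 0]) cube([171, 2828, 2490]);
translate([3569, 171, 0]) cube([171, 2828, 2490]);


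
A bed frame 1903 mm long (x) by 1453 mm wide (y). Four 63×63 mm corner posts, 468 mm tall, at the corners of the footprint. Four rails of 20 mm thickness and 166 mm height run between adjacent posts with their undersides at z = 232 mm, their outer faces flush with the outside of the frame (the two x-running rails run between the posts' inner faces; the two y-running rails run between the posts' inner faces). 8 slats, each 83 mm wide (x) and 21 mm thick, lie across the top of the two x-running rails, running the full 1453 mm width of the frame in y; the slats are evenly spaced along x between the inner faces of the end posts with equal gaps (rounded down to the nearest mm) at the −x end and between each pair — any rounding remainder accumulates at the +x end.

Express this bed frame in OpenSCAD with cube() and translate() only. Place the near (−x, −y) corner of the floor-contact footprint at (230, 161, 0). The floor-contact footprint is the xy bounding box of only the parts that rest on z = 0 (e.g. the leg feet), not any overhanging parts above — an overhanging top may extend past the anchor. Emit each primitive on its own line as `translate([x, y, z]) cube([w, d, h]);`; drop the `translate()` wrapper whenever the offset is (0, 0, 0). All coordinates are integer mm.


// slat z = rail_z + rail_h = 232 + 166 = 398
// slat gap = ⌊(1777 − 8·83) / 9⌋ = 123
translate([230, 161, 0]) cube([63, 63, 468]);
translate([230, 1551, 0]) cube([63, 63, 468]);
translate([2070, 161, 0]) cube([63, 63, 468]);
translate([2070, 1551, 0]) cube([63, 63, 468]);
translate([293, 161, 232]) cube([1777, 20, 166]);
translate([293, 1594, 232]) cube([1777, 20, 166]);
translate([230, 224, 232]) cube([20, 1327, 166]);
translate([2113, 224, 232]) cube([20, 1327, 166]);
translate([416, 161, 398]) cube([83, 1453, 21]);
translate([622, 161, 398]) cube([83, 1453, 21]);
translate([828, 161, 398]) cube([83, 1453, 21]);
translate([1034, 161, 398]) cube([83, 1453, 21]);
translate([1240, 161, 398]) cube([83, 1453, 21]);
translate([1446, 161, 398]) cube([83, 1453, 21]);
translate([1652, 161, 398]) cube([83, 1453, 21]);
translate([1858, 161, 398]) cube([83, 1453, 21]);


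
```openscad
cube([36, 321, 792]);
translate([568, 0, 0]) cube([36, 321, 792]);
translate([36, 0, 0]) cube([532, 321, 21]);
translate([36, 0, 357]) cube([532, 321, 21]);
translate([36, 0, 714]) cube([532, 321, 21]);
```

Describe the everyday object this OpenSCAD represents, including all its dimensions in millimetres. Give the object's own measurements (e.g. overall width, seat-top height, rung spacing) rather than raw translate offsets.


An open bookshelf. Two side panels, each 36 mm thick, 321 mm deep and 792 mm tall, stand 604 mm apart (outside-to-outside). Between them sit 3 shelves, each 21 mm thick and 321 mm deep, spanning the full gap between the sides. The bottom shelf rests on the floor (its underside at z = 0) and the clear gap between one shelf's top and the next shelf's underside is 336 mm.


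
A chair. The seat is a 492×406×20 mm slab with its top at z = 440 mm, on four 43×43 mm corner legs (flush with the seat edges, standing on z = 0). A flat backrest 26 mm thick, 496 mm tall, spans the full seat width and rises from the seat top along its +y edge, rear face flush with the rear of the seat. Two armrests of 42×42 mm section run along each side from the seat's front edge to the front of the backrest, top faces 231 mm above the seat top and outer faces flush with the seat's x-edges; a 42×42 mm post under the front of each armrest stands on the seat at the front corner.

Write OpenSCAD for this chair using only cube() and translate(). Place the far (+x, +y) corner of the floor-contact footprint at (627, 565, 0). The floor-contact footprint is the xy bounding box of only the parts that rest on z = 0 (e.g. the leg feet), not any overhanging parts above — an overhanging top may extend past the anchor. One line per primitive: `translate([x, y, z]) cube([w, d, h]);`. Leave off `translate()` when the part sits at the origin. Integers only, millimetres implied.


// leg_h = 440 - 20 = 420
// arm post h = 231 - 42 = 189
translate([135, 159, 420]) cube([492, 406, 20]);
translate([135, 159, 0]) cube([43, 43, 420]);
translate([584, 159, 0]) cube([43, 43, 420]);
translate([135, 522, 0]) cube([43, 43, 420]);
translate([584, 522, 0]) cube([43, 43, 420]);
translate([135, 539, 440]) cube([492, 26, 496]);
translate([135, 159, 629]) cube([42, 380, 42]);
translate([585, 159, 629]) cube([42, 380, 42]);
translate([135, 159, 440]) cube([42, 42, 189]);
translate([585, 159, 440]) cube([42, 42, 189]);


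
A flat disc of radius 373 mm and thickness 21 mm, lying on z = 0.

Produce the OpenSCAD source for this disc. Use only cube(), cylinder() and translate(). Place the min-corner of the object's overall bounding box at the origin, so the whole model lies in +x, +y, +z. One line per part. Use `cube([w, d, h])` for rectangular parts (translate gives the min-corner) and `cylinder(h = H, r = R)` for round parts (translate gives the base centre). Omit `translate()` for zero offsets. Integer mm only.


translate([373, 373, 0]) cylinder(h = 21, r = 373);


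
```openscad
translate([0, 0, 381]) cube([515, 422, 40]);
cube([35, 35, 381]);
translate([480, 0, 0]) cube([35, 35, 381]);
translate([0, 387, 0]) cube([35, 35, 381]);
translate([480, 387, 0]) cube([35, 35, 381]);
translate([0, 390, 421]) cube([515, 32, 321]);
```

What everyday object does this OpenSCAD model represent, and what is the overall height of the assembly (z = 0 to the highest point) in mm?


A chair. The overall height is 742 mm.

A slab on four corner posts with a tall panel at the back — a chair. The seat slab sits at z = 381 with thickness 40, and the 321 mm backrest starts at the seat top, so the overall height is 381 + 40 + 321 = 742 mm.
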